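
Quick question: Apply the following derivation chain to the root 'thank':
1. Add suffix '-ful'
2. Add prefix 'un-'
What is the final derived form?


Step 1: Add suffix '-ful' to 'thank' = 'thankful'
Step 2: Add prefix 'un-' to 'thankful' = 'unthankful'

unthankful


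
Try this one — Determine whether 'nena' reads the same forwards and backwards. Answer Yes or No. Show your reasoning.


Forward: 'nena'
Reversed: 'anen'
They differ.

No


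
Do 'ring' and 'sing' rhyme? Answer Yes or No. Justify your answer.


Rime (stressed vowel + following sounds) of 'ring': -ing = /ɪŋ/
Rime of 'sing': -ing = /ɪŋ/
/ɪŋ/ and /ɪŋ/ are the same ending sound, so the words rhyme.

Yes


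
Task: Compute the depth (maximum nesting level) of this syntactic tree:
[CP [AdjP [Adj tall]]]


Count bracket nesting levels:
'[' at pos 0: depth = 1
'[' at pos 4: depth = 2
'[' at pos 10: depth = 3
Maximum depth reached: 3

3


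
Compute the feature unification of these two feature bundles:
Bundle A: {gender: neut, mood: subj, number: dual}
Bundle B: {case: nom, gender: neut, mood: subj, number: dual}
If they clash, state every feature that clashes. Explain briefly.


Compare features:
case: A=_ vs B=nom -> unified: nom
gender: A=neut vs B=neut -> unified: neut
mood: A=subj vs B=subj -> unified: subj
number: A=dual vs B=dual -> unified: dual
No clashes found.

Unified: {case: nom, gender: neut, mood: subj, number: dual}


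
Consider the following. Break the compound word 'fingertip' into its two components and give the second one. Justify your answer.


Split 'fingertip' into 'finger' + 'tip'. The second part is 'tip'.

tip


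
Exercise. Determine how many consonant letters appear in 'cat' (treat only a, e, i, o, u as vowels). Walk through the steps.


Consonants in 'cat': c, t = 2 consonants.

2


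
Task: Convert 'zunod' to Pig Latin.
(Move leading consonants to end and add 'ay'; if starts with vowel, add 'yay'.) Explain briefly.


'zunod': move consonant cluster 'z' to end and add 'ay': 'unodzay'.

unodzay


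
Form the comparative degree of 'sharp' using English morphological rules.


Apply comparative formation (add -er): 'sharp' -> 'sharper'.

sharper


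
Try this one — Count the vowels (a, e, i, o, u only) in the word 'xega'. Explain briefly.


Vowels in 'xega': e, a = 2 vowels.

2


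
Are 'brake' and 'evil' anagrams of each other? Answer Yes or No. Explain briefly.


Sorted letters of 'brake': 'abekr'
Sorted letters of 'evil': 'eilv'
They do not match.

No


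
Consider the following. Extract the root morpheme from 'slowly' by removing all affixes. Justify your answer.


Remove suffix '-ly' from 'slowly' to get root 'slow'.

slow


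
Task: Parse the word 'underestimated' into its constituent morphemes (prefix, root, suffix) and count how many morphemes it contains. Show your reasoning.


Step 1: Identify prefix: 'under' (meaning: beneath/insufficient)
Step 2: Identify root: 'estimate'
Step 3: Identify suffix(es): 'ed'
Decomposition: under- (prefix: beneath/insufficient) + estimate (root) + -ed (suffix: past)
Total morphemes: 3

3 morphemes (under- (prefix: beneath/insufficient) + estimate (root) + -ed (suffix: past))


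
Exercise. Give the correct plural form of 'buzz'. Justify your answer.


Apply rule: Add -es (sibilant/fricative ending). 'buzz' becomes 'buzzes'.

buzzes


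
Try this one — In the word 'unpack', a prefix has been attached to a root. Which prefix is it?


The word 'unpack' = 'un' (prefix) + 'pack' (root). The prefix is 'un'.

un


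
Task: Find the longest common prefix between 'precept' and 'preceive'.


Compare from the start: 5 characters match: 'prece'. Mismatch at position 6: 'p' vs 'i'.

prece


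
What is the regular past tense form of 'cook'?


Apply rule: Add -ed. 'cook' becomes 'cooked'.

cooked


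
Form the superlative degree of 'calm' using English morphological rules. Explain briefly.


Apply superlative formation (add -est): 'calm' -> 'calmest'.

calmest


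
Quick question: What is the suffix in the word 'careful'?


The word 'careful' = 'care' (root) + '-ful' (suffix). The suffix is '-ful'.

ful


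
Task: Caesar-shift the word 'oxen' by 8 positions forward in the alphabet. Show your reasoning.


Shift each letter by 8: o -> w, x -> f, e -> m, n -> v. Result: 'wfmv'.

wfmv


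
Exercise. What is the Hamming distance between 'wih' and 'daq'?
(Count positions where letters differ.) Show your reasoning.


Alignment:
Position 1: 'w' vs 'd' = DIFFER
Position 2: 'i' vs 'a' = DIFFER
Position 3: 'h' vs 'q' = DIFFER
Total differences: 3

3


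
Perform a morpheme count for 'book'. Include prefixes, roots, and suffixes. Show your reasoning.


Decomposition: book (free morpheme) = 1 morpheme(s)

1 morphemes


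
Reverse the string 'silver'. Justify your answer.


Reverse 'silver' character by character: 'revlis'.

revlis


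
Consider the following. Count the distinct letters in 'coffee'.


Unique letters in 'coffee': {c, e, f, o} = 4 distinct letters.

4


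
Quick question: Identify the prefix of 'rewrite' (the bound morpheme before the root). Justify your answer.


The word 'rewrite' = 're' (prefix) + 'write' (root). The prefix is 're'.

re


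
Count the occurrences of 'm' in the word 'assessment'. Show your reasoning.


Letter 'm' in 'assessment': found at position(s) 7 = 1 occurrence(s).

1


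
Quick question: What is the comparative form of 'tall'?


Apply comparative formation (add -er): 'tall' -> 'taller'.

taller


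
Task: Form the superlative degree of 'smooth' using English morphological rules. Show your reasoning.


Apply superlative formation (add -est): 'smooth' -> 'smoothest'.

smoothest


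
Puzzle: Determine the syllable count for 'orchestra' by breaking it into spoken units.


Break 'orchestra' into syllables: or-ches-tra -> or | ches | tra = 3 syllables

3 syllables


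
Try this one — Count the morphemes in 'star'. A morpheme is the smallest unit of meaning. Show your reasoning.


Decomposition: star (free morpheme) = 1 morpheme(s)

1 morphemes


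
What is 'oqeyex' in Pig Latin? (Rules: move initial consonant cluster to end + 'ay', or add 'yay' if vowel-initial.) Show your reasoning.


'oqeyex' starts with a vowel, so add 'yay': 'oqeyexyay'.

oqeyexyay


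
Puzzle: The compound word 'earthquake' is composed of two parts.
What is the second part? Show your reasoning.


Split 'earthquake' into 'earth' + 'quake'. The second part is 'quake'.

quake


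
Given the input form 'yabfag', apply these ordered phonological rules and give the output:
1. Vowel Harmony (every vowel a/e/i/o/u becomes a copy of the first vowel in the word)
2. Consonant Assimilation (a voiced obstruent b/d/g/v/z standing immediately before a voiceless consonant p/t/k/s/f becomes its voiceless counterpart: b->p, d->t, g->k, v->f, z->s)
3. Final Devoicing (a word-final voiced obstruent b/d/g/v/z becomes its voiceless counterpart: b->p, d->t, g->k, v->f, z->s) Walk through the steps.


Starting form: 'yabfag'
Rule 1: Vowel Harmony: all vowels already match. No change.
Rule 2: Consonant Assimilation: voiced obstruent before voiceless consonant becomes voiceless ('bf' -> 'pf'). 'yabfag' -> 'yapfag'
Rule 3: Final Devoicing: word-final voiced obstruent 'g' becomes voiceless 'k'. 'yapfag' -> 'yapfak'
Final form: 'yapfak'

yapfak


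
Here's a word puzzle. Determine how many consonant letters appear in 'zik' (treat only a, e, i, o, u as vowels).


Consonants in 'zik': z, k = 2 consonants.

2


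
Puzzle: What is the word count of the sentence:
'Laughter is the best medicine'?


Split into words: Laughter | is | the | best | medicine = 5 words.

5


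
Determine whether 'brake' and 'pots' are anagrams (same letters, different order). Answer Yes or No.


Sorted letters of 'brake': 'abekr'
Sorted letters of 'pots': 'opst'
They do not match.

No


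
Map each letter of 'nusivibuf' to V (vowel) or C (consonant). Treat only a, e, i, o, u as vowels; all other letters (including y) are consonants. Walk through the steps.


Letter mapping: n = C, u = V, s = C, i = V, v = C, i = V, b = C, u = V, f = C.

CVCVCVCVC


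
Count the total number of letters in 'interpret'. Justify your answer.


Spell out 'interpret' and number each letter: i(1), n(2), t(3), e(4), r(5), p(6), r(7), e(8), t(9). Total: 9 letters.

9


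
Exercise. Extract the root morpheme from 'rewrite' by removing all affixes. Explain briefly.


Remove prefix 're' from 'rewrite' to get root 'write'.

write


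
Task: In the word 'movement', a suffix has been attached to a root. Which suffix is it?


The word 'movement' = 'move' (root) + '-ment' (suffix). The suffix is '-ment'.

ment


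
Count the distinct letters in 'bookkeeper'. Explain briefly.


Unique letters in 'bookkeeper': {b, e, k, o, p, r} = 6 distinct letters.

6


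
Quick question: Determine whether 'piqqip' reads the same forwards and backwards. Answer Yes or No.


Forward: 'piqqip'
Reversed: 'piqqip'
They are identical.

Yes


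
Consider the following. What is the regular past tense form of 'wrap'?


Apply rule: Double final consonant and add -ed. 'wrap' becomes 'wrapped'.

wrapped


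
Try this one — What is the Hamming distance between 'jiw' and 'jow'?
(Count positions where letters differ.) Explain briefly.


Alignment:
Position 1: 'j' vs 'j' = match
Position 2: 'i' vs 'o' = DIFFER
Position 3: 'w' vs 'w' = match
Total differences: 1

1


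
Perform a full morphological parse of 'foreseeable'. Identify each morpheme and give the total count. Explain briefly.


Step 1: Identify prefix: 'fore' (meaning: before/front)
Step 2: Identify root: 'see'
Step 3: Identify suffix(es): 'able'
Decomposition: fore- (prefix: before/front) + see (root) + -able (suffix: capable of)
Total morphemes: 3

3 morphemes (fore- (prefix: before/front) + see (root) + -able (suffix: capable of))


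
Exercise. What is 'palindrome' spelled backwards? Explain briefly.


Reverse 'palindrome' character by character: 'emordnilap'.

emordnilap


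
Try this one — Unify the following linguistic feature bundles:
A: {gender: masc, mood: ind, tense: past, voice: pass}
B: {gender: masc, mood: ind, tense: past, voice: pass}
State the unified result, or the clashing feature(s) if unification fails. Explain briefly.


Compare features:
gender: A=masc vs B=masc -> unified: masc
mood: A=ind vs B=ind -> unified: ind
tense: A=past vs B=past -> unified: past
voice: A=pass vs B=pass -> unified: pass
No clashes found.

Unified: {gender: masc, mood: ind, tense: past, voice: pass}


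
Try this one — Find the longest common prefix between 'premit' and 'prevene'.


Compare from the start: 3 characters match: 'pre'. Mismatch at position 4: 'm' vs 'v'.

pre


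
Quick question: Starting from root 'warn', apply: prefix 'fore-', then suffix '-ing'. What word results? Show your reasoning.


Step 1: Add prefix 'fore-' to 'warn' = 'forewarn'
Step 2: Add suffix '-ing' to 'forewarn' = 'forewarning'

forewarning


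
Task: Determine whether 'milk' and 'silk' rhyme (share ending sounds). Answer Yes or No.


Rime (stressed vowel + following sounds) of 'milk': -ilk = /ɪlk/
Rime of 'silk': -ilk = /ɪlk/
/ɪlk/ and /ɪlk/ are the same ending sound, so the words rhyme.

Yes


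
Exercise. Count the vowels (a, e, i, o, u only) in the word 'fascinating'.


Vowels in 'fascinating': a, i, a, i = 4 vowels.

4


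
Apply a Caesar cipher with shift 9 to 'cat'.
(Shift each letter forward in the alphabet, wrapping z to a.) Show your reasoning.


Shift each letter by 9: c -> l, a -> j, t -> c. Result: 'ljc'.

ljc


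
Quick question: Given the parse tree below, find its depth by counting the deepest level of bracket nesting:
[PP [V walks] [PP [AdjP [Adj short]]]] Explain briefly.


Count bracket nesting levels:
'[' at pos 0: depth = 1
'[' at pos 4: depth = 2
'[' at pos 14: depth = 2
'[' at pos 18: depth = 3
'[' at pos 24: depth = 4
Maximum depth reached: 4

4


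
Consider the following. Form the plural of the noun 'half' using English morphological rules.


Apply rule: Change -f to -ves. 'half' becomes 'halves'.

halves


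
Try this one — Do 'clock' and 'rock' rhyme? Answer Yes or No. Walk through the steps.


Rime (stressed vowel + following sounds) of 'clock': -ock = /ɒk/
Rime of 'rock': -ock = /ɒk/
/ɒk/ and /ɒk/ are the same ending sound, so the words rhyme.

Yes


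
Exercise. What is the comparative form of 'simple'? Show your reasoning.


Apply comparative formation (ends in e: add -r): 'simple' -> 'simpler'.

simpler


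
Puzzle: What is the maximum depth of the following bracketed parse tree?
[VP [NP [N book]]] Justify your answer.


Count bracket nesting levels:
'[' at pos 0: depth = 1
'[' at pos 4: depth = 2
'[' at pos 8: depth = 3
Maximum depth reached: 3

3


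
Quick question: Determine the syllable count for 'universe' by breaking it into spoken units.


Break 'universe' into syllables: u-ni-verse -> u | ni | verse = 3 syllables

3 syllables


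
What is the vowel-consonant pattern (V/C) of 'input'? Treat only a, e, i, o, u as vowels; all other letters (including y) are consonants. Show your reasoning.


Letter mapping: i = V, n = C, p = C, u = V, t = C.

VCCVC


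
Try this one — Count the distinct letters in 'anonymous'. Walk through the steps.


Unique letters in 'anonymous': {a, m, n, o, s, u, y} = 7 distinct letters.

7


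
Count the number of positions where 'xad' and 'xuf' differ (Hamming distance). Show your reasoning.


Alignment:
Position 1: 'x' vs 'x' = match
Position 2: 'a' vs 'u' = DIFFER
Position 3: 'd' vs 'f' = DIFFER
Total differences: 2

2


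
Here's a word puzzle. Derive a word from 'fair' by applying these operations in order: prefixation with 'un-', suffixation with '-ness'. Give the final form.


Step 1: Add prefix 'un-' to 'fair' = 'unfair'
Step 2: Add suffix '-ness' to 'unfair' = 'unfairness'

unfairness


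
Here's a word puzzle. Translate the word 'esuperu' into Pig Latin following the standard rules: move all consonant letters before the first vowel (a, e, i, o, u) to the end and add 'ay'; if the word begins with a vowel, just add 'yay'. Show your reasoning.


'esuperu' starts with a vowel, so add 'yay': 'esuperuyay'.

esuperuyay


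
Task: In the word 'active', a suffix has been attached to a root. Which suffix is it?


The word 'active' = 'act' (root) + '-ive' (suffix). The suffix is '-ive'.

ive


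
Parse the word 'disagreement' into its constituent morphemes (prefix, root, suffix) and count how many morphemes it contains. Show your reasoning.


Step 1: Identify prefix: 'dis' (meaning: not/apart)
Step 2: Identify root: 'agree'
Step 3: Identify suffix(es): 'ment'
Decomposition: dis- (prefix: not/apart) + agree (root) + -ment (suffix: action/result)
Total morphemes: 3

3 morphemes (dis- (prefix: not/apart) + agree (root) + -ment (suffix: action/result))


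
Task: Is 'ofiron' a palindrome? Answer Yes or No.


Forward: 'ofiron'
Reversed: 'norifo'
They differ.

No


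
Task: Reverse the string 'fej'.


Reverse 'fej' character by character: 'jef'.

jef


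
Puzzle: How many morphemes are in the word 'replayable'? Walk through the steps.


Decomposition: re- (prefix) + play (root) + -able (suffix) = 3 morpheme(s)

3 morphemes


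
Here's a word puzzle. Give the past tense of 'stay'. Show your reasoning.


Apply rule: Add -ed. 'stay' becomes 'stayed'.

stayed


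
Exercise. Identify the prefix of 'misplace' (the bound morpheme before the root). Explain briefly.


The word 'misplace' = 'mis' (prefix) + 'place' (root). The prefix is 'mis'.

mis


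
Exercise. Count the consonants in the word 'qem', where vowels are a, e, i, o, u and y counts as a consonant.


Consonants in 'qem': q, m = 2 consonants.

2


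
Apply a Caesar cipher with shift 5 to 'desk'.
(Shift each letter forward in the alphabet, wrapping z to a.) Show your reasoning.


Shift each letter by 5: d -> i, e -> j, s -> x, k -> p. Result: 'ijxp'.

ijxp


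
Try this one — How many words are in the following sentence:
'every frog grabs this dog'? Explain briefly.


Split into words: every | frog | grabs | this | dog = 5 words.

5


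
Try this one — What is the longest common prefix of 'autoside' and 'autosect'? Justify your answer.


Compare from the start: 5 characters match: 'autos'. Mismatch at position 6: 'i' vs 'e'.

autos


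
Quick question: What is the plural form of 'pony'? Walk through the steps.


Apply rule: Change -y to -ies (consonant + y). 'pony' becomes 'ponies'.

ponies


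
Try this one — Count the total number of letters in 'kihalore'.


Spell out 'kihalore' and number each letter: k(1), i(2), h(3), a(4), l(5), o(6), r(7), e(8). Total: 8 letters.

8


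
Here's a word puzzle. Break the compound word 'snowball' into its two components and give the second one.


Split 'snowball' into 'snow' + 'ball'. The second part is 'ball'.

ball


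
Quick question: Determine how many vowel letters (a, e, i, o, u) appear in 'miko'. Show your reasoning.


Vowels in 'miko': i, o = 2 vowels.

2


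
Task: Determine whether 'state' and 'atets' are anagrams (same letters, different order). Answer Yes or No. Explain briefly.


Sorted letters of 'state': 'aestt'
Sorted letters of 'atets': 'aestt'
They match.

Yes


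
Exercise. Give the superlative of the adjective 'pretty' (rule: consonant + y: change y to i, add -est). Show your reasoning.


Apply superlative formation (consonant + y: change y to i, add -est): 'pretty' -> 'prettiest'.

prettiest


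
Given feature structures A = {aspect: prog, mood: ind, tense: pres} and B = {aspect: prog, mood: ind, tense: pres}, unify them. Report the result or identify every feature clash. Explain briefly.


Compare features:
aspect: A=prog vs B=prog -> unified: prog
mood: A=ind vs B=ind -> unified: ind
tense: A=pres vs B=pres -> unified: pres
No clashes found.

Unified: {aspect: prog, mood: ind, tense: pres}


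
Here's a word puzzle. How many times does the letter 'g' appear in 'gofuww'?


Letter 'g' in 'gofuww': found at position(s) 1 = 1 occurrence(s).

1


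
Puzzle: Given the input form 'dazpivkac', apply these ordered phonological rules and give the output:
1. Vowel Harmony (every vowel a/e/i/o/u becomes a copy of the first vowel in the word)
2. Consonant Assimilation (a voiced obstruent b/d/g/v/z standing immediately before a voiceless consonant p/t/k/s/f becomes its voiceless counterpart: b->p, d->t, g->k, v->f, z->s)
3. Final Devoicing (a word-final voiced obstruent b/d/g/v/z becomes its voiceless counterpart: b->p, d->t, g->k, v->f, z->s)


Starting form: 'dazpivkac'
Rule 1: Vowel Harmony: all vowels become 'a' (matching first vowel). 'dazpivkac' -> 'dazpavkac'
Rule 2: Consonant Assimilation: voiced obstruent before voiceless consonant becomes voiceless ('zp' -> 'sp', 'vk' -> 'fk'). 'dazpavkac' -> 'daspafkac'
Rule 3: Final Devoicing: final consonant 'c' is not one of the voiced obstruents b/d/g/v/z. No change.
Final form: 'daspafkac'

daspafkac


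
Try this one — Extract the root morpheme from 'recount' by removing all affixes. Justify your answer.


Remove prefix 're' from 'recount' to get root 'count'.

count


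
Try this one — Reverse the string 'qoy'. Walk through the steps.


Reverse 'qoy' character by character: 'yoq'.

yoq


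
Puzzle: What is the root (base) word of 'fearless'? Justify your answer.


Remove suffix '-less' from 'fearless' to get root 'fear'.

fear


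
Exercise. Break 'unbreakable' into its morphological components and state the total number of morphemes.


Step 1: Identify prefix: 'un' (meaning: not/reverse)
Step 2: Identify root: 'break'
Step 3: Identify suffix(es): 'able'
Decomposition: un- (prefix: not/reverse) + break (root) + -able (suffix: capable of)
Total morphemes: 3

3 morphemes (un- (prefix: not/reverse) + break (root) + -able (suffix: capable of))


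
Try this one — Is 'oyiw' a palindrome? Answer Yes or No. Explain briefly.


Forward: 'oyiw'
Reversed: 'wiyo'
They differ.

No


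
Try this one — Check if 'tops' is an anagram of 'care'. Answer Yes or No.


Sorted letters of 'tops': 'opst'
Sorted letters of 'care': 'acer'
They do not match.

No


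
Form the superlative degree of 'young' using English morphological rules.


Apply superlative formation (add -est): 'young' -> 'youngest'.

youngest


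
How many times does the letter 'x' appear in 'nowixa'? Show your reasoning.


Letter 'x' in 'nowixa': found at position(s) 5 = 1 occurrence(s).

1


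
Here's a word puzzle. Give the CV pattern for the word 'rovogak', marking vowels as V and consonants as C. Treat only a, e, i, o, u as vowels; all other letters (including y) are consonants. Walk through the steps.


Letter mapping: r = C, o = V, v = C, o = V, g = C, a = V, k = C.

CVCVCVC


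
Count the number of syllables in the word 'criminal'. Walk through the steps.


Break 'criminal' into syllables: crim-i-nal -> crim | i | nal = 3 syllables

3 syllables


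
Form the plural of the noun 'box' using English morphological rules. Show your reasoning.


Apply rule: Add -es (sibilant/fricative ending). 'box' becomes 'boxes'.

boxes


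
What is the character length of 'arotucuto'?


Spell out 'arotucuto' and number each letter: a(1), r(2), o(3), t(4), u(5), c(6), u(7), t(8), o(9). Total: 9 letters.

9


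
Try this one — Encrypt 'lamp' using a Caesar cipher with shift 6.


Shift each letter by 6: l -> r, a -> g, m -> s, p -> v. Result: 'rgsv'.

rgsv


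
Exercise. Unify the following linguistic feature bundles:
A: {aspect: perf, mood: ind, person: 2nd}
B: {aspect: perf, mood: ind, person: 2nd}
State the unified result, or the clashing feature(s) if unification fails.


Compare features:
aspect: A=perf vs B=perf -> unified: perf
mood: A=ind vs B=ind -> unified: ind
person: A=2nd vs B=2nd -> unified: 2nd
No clashes found.

Unified: {aspect: perf, mood: ind, person: 2nd}


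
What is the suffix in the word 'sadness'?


The word 'sadness' = 'sad' (root) + '-ness' (suffix). The suffix is '-ness'.

ness


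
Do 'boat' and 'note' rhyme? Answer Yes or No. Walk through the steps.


Rime (stressed vowel + following sounds) of 'boat': -oat = /oʊt/
Rime of 'note': -ote = /oʊt/
/oʊt/ and /oʊt/ are the same ending sound, so the words rhyme.

Yes


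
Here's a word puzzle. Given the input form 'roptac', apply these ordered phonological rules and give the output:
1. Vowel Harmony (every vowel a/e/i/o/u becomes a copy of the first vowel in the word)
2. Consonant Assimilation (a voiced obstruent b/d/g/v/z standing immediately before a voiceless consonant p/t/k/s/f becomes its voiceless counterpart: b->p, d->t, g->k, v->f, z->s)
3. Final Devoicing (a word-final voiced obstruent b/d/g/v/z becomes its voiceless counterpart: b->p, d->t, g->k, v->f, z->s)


Starting form: 'roptac'
Rule 1: Vowel Harmony: all vowels become 'o' (matching first vowel). 'roptac' -> 'roptoc'
Rule 2: Consonant Assimilation: no voiced obstruent (b/d/g/v/z) stands immediately before a voiceless consonant (p/t/k/s/f). No change.
Rule 3: Final Devoicing: final consonant 'c' is not one of the voiced obstruents b/d/g/v/z. No change.
Final form: 'roptoc'

roptoc


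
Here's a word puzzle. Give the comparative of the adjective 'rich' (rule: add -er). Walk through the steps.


Apply comparative formation (add -er): 'rich' -> 'richer'.

richer


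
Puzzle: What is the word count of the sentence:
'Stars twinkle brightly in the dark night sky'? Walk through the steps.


Split into words: Stars | twinkle | brightly | in | the | dark | night | sky = 8 words.

8


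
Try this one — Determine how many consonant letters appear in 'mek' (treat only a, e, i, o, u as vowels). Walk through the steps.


Consonants in 'mek': m, k = 2 consonants.

2


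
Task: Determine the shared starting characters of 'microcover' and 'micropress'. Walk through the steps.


Compare from the start: 5 characters match: 'micro'. Mismatch at position 6: 'c' vs 'p'.

micro


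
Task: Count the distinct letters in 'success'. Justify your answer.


Unique letters in 'success': {c, e, s, u} = 4 distinct letters.

4


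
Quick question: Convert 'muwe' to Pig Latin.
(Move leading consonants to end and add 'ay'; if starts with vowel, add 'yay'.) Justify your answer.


'muwe': move consonant cluster 'm' to end and add 'ay': 'uwemay'.

uwemay


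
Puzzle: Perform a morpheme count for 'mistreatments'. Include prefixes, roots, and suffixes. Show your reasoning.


Decomposition: mis- (prefix) + treat (root) + -ment (suffix) + -s (plural) = 4 morpheme(s)

4 morphemes


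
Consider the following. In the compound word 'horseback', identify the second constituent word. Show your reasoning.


Split 'horseback' into 'horse' + 'back'. The second part is 'back'.

back


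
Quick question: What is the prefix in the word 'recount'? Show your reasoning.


The word 'recount' = 're' (prefix) + 'count' (root). The prefix is 're'.

re


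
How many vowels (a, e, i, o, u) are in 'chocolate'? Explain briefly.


Vowels in 'chocolate': o, o, a, e = 4 vowels.

4


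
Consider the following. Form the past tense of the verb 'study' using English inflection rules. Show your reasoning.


Apply rule: Change -y to -ied. 'study' becomes 'studied'.

studied


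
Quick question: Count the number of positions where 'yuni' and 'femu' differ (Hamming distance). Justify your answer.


Alignment:
Position 1: 'y' vs 'f' = DIFFER
Position 2: 'u' vs 'e' = DIFFER
Position 3: 'n' vs 'm' = DIFFER
Position 4: 'i' vs 'u' = DIFFER
Total differences: 4

4


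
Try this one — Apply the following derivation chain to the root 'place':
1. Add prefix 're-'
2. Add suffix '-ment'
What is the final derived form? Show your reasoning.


Step 1: Add prefix 're-' to 'place' = 'replace'
Step 2: Add suffix '-ment' to 'replace' = 'replacement'

replacement


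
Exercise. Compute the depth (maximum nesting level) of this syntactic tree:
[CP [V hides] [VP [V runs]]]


Count bracket nesting levels:
'[' at pos 0: depth = 1
'[' at pos 4: depth = 2
'[' at pos 14: depth = 2
'[' at pos 18: depth = 3
Maximum depth reached: 3

3


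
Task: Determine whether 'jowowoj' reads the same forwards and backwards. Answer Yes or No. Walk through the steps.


Forward: 'jowowoj'
Reversed: 'jowowoj'
They are identical.

Yes


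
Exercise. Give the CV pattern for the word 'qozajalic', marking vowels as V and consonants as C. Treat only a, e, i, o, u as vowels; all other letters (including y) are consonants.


Letter mapping: q = C, o = V, z = C, a = V, j = C, a = V, l = C, i = V, c = C.

CVCVCVCVC


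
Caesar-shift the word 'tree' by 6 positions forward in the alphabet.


Shift each letter by 6: t -> z, r -> x, e -> k, e -> k. Result: 'zxkk'.

zxkk


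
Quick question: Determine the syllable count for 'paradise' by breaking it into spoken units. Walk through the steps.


Break 'paradise' into syllables: par-a-dise -> par | a | dise = 3 syllables

3 syllables


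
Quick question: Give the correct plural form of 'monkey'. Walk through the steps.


Apply rule: Add -s. 'monkey' becomes 'monkeys'.

monkeys


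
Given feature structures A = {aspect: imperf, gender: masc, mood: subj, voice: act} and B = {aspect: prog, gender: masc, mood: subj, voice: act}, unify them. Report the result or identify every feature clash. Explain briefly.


Compare features:
aspect: A=imperf vs B=prog -> CLASH
gender: A=masc vs B=masc -> unified: masc
mood: A=subj vs B=subj -> unified: subj
voice: A=act vs B=act -> unified: act
Clash detected on feature 'aspect' (imperf vs prog); unification fails.

CLASH on 'aspect' (imperf vs prog)


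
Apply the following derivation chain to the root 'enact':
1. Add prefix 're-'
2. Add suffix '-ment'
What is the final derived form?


Step 1: Add prefix 're-' to 'enact' = 'reenact'
Step 2: Add suffix '-ment' to 'reenact' = 'reenactment'

reenactment


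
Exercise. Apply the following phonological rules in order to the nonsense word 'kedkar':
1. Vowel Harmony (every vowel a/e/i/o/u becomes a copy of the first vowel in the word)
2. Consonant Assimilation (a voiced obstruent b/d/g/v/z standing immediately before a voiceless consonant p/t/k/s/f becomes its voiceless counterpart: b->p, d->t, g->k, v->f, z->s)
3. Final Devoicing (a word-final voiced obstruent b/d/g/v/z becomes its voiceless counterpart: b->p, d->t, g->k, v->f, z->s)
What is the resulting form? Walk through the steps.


Starting form: 'kedkar'
Rule 1: Vowel Harmony: all vowels become 'e' (matching first vowel). 'kedkar' -> 'kedker'
Rule 2: Consonant Assimilation: voiced obstruent before voiceless consonant becomes voiceless ('dk' -> 'tk'). 'kedker' -> 'ketker'
Rule 3: Final Devoicing: final consonant 'r' is not one of the voiced obstruents b/d/g/v/z. No change.
Final form: 'ketker'

ketker


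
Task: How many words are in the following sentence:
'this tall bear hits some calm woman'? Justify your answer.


Split into words: this | tall | bear | hits | some | calm | woman = 7 words.

7


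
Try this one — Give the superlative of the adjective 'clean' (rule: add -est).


Apply superlative formation (add -est): 'clean' -> 'cleanest'.

cleanest


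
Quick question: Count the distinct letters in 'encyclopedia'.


Unique letters in 'encyclopedia': {a, c, d, e, i, l, n, o, p, y} = 10 distinct letters.

10


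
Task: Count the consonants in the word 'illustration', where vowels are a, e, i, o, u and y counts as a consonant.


Consonants in 'illustration': l, l, s, t, r, t, n = 7 consonants.

7


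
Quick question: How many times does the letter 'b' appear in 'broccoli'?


Letter 'b' in 'broccoli': found at position(s) 1 = 1 occurrence(s).

1


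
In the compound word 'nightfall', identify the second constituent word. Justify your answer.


Split 'nightfall' into 'night' + 'fall'. The second part is 'fall'.

fall


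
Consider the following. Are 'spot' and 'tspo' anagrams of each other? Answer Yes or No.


Sorted letters of 'spot': 'opst'
Sorted letters of 'tspo': 'opst'
They match.

Yes


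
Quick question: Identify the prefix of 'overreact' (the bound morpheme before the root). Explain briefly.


The word 'overreact' = 'over' (prefix) + 'react' (root). The prefix is 'over'.

over


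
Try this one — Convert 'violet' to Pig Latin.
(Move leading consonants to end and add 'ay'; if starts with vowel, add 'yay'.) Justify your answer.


'violet': move consonant cluster 'v' to end and add 'ay': 'ioletvay'.

ioletvay


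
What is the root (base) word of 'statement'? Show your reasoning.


Remove suffix '-ment' from 'statement' to get root 'state'.

state


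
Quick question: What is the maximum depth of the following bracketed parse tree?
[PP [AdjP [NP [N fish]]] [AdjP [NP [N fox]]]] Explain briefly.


Count bracket nesting levels:
'[' at pos 0: depth = 1
'[' at pos 4: depth = 2
'[' at pos 10: depth = 3
'[' at pos 14: depth = 4
'[' at pos 25: depth = 2
'[' at pos 31: depth = 3
'[' at pos 35: depth = 4
Maximum depth reached: 4

4


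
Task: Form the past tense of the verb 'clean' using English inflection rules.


Apply rule: Add -ed. 'clean' becomes 'cleaned'.

cleaned


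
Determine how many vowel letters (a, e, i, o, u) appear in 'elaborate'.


Vowels in 'elaborate': e, a, o, a, e = 5 vowels.

5


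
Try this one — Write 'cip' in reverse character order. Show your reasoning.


Reverse 'cip' character by character: 'pic'.

pic


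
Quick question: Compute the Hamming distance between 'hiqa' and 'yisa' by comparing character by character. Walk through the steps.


Alignment:
Position 1: 'h' vs 'y' = DIFFER
Position 2: 'i' vs 'i' = match
Position 3: 'q' vs 's' = DIFFER
Position 4: 'a' vs 'a' = match
Total differences: 2

2


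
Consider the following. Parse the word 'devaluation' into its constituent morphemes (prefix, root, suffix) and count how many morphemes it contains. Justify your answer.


Step 1: Identify prefix: 'de' (meaning: reverse/remove)
Step 2: Identify root: 'value'
Step 3: Identify suffix(es): 'ation'
Decomposition: de- (prefix: reverse/remove) + value (root) + -ation (suffix: act of)
Total morphemes: 3

3 morphemes (de- (prefix: reverse/remove) + value (root) + -ation (suffix: act of))


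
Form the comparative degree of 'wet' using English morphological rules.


Apply comparative formation (double final consonant, add -er): 'wet' -> 'wetter'.

wetter


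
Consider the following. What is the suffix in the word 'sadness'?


The word 'sadness' = 'sad' (root) + '-ness' (suffix). The suffix is '-ness'.

ness


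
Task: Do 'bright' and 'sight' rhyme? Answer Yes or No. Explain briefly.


Rime (stressed vowel + following sounds) of 'bright': -ight = /aɪt/
Rime of 'sight': -ight = /aɪt/
/aɪt/ and /aɪt/ are the same ending sound, so the words rhyme.

Yes


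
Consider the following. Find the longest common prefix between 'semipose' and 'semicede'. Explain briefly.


Compare from the start: 4 characters match: 'semi'. Mismatch at position 5: 'p' vs 'c'.

semi


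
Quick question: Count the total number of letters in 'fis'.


Spell out 'fis' and number each letter: f(1), i(2), s(3). Total: 3 letters.

3


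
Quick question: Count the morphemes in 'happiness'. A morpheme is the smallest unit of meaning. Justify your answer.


Decomposition: happy (root) + -ness (suffix) = 2 morpheme(s)

2 morphemes


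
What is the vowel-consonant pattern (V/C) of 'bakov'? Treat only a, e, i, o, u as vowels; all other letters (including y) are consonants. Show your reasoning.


Letter mapping: b = C, a = V, k = C, o = V, v = C.

CVCVC


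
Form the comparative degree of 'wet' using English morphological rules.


Apply comparative formation (double final consonant, add -er): 'wet' -> 'wetter'.

wetter


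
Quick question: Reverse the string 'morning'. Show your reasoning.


Reverse 'morning' character by character: 'gninrom'.

gninrom


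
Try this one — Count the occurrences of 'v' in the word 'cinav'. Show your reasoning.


Letter 'v' in 'cinav': found at position(s) 5 = 1 occurrence(s).

1


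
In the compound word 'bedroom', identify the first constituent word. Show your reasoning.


Split 'bedroom' into 'bed' + 'room'. The first part is 'bed'.

bed


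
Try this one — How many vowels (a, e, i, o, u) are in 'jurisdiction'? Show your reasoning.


Vowels in 'jurisdiction': u, i, i, i, o = 5 vowels.

5


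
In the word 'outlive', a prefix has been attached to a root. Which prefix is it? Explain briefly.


The word 'outlive' = 'out' (prefix) + 'live' (root). The prefix is 'out'.

out


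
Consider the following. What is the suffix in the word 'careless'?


The word 'careless' = 'care' (root) + '-less' (suffix). The suffix is '-less'.

less


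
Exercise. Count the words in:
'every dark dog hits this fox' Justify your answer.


Split into words: every | dark | dog | hits | this | fox = 6 words.

6


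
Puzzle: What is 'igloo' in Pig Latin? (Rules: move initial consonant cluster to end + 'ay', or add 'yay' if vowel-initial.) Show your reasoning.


'igloo' starts with a vowel, so add 'yay': 'iglooyay'.

iglooyay


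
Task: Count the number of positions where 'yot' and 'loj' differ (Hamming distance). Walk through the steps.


Alignment:
Position 1: 'y' vs 'l' = DIFFER
Position 2: 'o' vs 'o' = match
Position 3: 't' vs 'j' = DIFFER
Total differences: 2

2


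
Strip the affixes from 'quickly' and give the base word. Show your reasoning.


Remove suffix '-ly' from 'quickly' to get root 'quick'.

quick


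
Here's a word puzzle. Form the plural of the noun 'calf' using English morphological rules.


Apply rule: Change -f to -ves. 'calf' becomes 'calves'.

calves


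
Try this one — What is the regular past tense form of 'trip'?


Apply rule: Double final consonant and add -ed. 'trip' becomes 'tripped'.

tripped


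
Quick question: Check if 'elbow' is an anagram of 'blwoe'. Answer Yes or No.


Sorted letters of 'elbow': 'below'
Sorted letters of 'blwoe': 'below'
They match.

Yes


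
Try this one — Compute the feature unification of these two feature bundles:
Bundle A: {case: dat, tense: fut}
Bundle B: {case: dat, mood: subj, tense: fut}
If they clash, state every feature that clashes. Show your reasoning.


Compare features:
case: A=dat vs B=dat -> unified: dat
mood: A=_ vs B=subj -> unified: subj
tense: A=fut vs B=fut -> unified: fut
No clashes found.

Unified: {case: dat, mood: subj, tense: fut}


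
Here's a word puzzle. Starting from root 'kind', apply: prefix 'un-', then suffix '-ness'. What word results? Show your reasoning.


Step 1: Add prefix 'un-' to 'kind' = 'unkind'
Step 2: Add suffix '-ness' to 'unkind' = 'unkindness'

unkindness


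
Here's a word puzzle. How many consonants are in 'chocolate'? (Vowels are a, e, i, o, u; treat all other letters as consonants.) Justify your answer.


Consonants in 'chocolate': c, h, c, l, t = 5 consonants.

5


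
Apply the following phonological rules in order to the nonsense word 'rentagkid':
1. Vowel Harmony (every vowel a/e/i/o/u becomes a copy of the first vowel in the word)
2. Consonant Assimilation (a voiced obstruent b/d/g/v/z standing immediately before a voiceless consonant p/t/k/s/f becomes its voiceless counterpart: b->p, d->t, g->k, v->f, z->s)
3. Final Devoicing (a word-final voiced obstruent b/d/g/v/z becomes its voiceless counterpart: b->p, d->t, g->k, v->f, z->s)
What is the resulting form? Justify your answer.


Starting form: 'rentagkid'
Rule 1: Vowel Harmony: all vowels become 'e' (matching first vowel). 'rentagkid' -> 'rentegked'
Rule 2: Consonant Assimilation: voiced obstruent before voiceless consonant becomes voiceless ('gk' -> 'kk'). 'rentegked' -> 'rentekked'
Rule 3: Final Devoicing: word-final voiced obstruent 'd' becomes voiceless 't'. 'rentekked' -> 'rentekket'
Final form: 'rentekket'

rentekket


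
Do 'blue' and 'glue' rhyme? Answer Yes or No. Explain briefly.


Rime (stressed vowel + following sounds) of 'blue': -ue = /uː/
Rime of 'glue': -ue = /uː/
/uː/ and /uː/ are the same ending sound, so the words rhyme.

Yes


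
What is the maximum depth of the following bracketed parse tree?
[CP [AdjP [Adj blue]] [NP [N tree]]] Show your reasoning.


Count bracket nesting levels:
'[' at pos 0: depth = 1
'[' at pos 4: depth = 2
'[' at pos 10: depth = 3
'[' at pos 22: depth = 2
'[' at pos 26: depth = 3
Maximum depth reached: 3

3


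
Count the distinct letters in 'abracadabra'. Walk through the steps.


Unique letters in 'abracadabra': {a, b, c, d, r} = 5 distinct letters.

5


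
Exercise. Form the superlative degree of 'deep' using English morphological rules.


Apply superlative formation (add -est): 'deep' -> 'deepest'.

deepest


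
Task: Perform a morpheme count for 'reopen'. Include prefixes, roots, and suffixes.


Decomposition: re- (prefix) + open (root) = 2 morpheme(s)

2 morphemes


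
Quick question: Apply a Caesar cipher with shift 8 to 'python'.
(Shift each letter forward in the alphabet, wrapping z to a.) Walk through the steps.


Shift each letter by 8: p -> x, y -> g, t -> b, h -> p, o -> w, n -> v. Result: 'xgbpwv'.

xgbpwv


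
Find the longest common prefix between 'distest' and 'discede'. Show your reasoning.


Compare from the start: 3 characters match: 'dis'. Mismatch at position 4: 't' vs 'c'.

dis
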